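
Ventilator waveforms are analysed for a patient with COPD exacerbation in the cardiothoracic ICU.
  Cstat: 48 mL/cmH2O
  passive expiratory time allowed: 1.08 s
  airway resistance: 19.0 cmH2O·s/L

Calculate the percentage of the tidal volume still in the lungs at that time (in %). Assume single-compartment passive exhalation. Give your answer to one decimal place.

τ = R × C = 19.0 × 48 mL/cmH2O = 19.0 × 0.048 L/cmH2O = 0.912 s.
Passive exhalation: V(t)/V₀ = e^(−t/τ) = e^(−1.08/0.912) = 0.306.
Fraction remaining = 0.306 → 30.6%.

30.6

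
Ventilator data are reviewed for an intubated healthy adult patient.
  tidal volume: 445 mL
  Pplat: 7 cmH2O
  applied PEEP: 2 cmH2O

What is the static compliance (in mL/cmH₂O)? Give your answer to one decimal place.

Cstat = Vt / (Pplat − PEEP) = 445 / (7 − 2) = 445 / 5.0 = 89.0 mL/cmH2O.

89.0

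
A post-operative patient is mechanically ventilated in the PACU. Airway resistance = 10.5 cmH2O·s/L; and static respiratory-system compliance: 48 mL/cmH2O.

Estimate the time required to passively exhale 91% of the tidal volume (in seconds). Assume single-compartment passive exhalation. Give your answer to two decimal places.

τ = R × C = 10.5 × 48 mL/cmH2O = 10.5 × 0.048 L/cmH2O = 0.504 s.
Exhaled fraction f = 1 − e^(−t/τ) → t = −τ·ln(1 − f) = −0.504·ln(0.09) = 1.214 s.

1.21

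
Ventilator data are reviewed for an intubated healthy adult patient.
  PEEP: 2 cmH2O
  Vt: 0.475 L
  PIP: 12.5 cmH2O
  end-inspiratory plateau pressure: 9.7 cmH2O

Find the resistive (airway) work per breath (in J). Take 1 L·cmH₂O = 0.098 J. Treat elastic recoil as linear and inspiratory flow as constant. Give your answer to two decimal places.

With constant inspiratory flow the resistive pressure is constant at PIP − Pplat = 12.5 − 9.7 = 2.8 cmH2O, so resistive work = 2.8 × 0.475 = 1.33 L·cmH2O.
× 0.098 J/(L·cmH2O) → 0.1303 J.

0.13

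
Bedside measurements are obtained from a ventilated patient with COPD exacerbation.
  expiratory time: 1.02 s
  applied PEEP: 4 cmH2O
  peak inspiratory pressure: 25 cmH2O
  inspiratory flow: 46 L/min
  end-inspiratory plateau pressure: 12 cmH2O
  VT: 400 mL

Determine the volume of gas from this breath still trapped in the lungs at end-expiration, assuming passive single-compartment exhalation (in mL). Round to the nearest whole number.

Flow: 46 L/min ÷ 60 = 0.7667 L/s.
R = (PIP − Pplat)/V̇ = (25 − 12) / 0.7667 = 13.0/0.7667 = 16.956 cmH2O·s/L.
C = Vt/(Pplat − PEEP) = 400.0 / (12 − 4) = 400.0/8.0 = 50.0 mL/cmH2O.
τ = R × C = 16.956 × 0.05 L/cmH2O = 0.8478 s.
Fraction remaining = e^(−Te/τ) = e^(−1.02/0.8478) = 0.3003.
Trapped volume = 400.0 × 0.3003 = 120.12 mL.

120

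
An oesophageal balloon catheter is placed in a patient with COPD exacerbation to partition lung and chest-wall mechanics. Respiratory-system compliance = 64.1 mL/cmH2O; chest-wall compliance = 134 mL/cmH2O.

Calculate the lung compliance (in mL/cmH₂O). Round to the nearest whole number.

1/CL = 1/Crs − 1/Ccw.
1/CL = 1/64.1 − 1/134 = 0.008138.
CL = 122.88 mL/cmH2O.

123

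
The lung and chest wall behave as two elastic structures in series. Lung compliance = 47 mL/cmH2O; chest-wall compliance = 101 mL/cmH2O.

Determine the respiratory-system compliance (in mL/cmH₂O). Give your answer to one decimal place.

32.1

Lung and chest wall are elastances in series: 1/Crs = 1/CL + 1/Ccw.
1/Crs = 1/47 + 1/101 = 0.03118.
Crs = 32.072 mL/cmH2O.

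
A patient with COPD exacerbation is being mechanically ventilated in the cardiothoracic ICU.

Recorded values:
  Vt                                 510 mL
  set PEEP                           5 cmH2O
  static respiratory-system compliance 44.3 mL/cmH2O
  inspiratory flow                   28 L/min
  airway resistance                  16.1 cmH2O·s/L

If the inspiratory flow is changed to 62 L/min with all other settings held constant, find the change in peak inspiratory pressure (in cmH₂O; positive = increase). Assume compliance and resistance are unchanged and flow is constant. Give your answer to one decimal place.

Flow: 28 L/min ÷ 60 = 0.4667 L/s.
New flow: 62 L/min ÷ 60 = 1.0333 L/s.
PIP = Vt/C + R·V̇ + PEEP (constant-flow equation of motion).
Only the resistive term changes: ΔPIP = R × ΔV̇ = 16.1 × (1.0333 − 0.4667) = 16.1 × 0.5666 = 9.122 cmH2O.

9.1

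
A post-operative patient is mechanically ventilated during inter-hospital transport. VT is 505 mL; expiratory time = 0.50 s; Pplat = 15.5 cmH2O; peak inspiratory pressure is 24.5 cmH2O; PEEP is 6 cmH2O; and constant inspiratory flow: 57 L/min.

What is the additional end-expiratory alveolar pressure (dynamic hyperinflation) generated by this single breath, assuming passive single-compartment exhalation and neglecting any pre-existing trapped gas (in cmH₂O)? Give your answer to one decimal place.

Flow: 57 L/min ÷ 60 = 0.95 L/s.
R = (PIP − Pplat)/V̇ = (24.5 − 15.5) / 0.95 = 9.0/0.95 = 9.474 cmH2O·s/L.
C = Vt/(Pplat − PEEP) = 505.0 / (15.5 − 6) = 505.0/9.5 = 53.158 mL/cmH2O.
τ = R × C = 9.474 × 0.05316 L/cmH2O = 0.5036 s.
Fraction remaining = e^(−Te/τ) = e^(−0.50/0.5036) = 0.3705; trapped volume = 505.0 × 0.3705 = 187.1 mL.
Additional alveolar pressure from trapping ≈ V_trapped / C = 187.1 / 53.158 = 3.52 cmH2O.

3.5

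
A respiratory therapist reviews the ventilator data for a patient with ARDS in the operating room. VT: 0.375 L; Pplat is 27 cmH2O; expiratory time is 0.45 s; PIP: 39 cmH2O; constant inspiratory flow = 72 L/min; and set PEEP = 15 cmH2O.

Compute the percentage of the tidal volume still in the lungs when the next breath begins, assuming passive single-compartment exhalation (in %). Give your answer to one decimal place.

23.7

Flow: 72 L/min ÷ 60 = 1.2 L/s.
R = (PIP − Pplat)/V̇ = (39 − 27) / 1.2 = 12.0/1.2 = 10.0 cmH2O·s/L.
C = Vt/(Pplat − PEEP) = 375.0 / (27 − 15) = 375.0/12.0 = 31.25 mL/cmH2O.
τ = R × C = 10.0 × 0.03125 L/cmH2O = 0.3125 s.
Fraction remaining at end-expiration = e^(−Te/τ) = e^(−0.45/0.3125) = 0.2369 → 23.69%.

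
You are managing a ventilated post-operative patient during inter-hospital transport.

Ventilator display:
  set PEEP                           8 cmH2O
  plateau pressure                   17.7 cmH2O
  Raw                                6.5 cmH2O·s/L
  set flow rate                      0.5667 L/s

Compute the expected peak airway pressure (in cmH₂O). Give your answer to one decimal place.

21.4

PIP = Pplat + Raw × flow = 17.7 + 6.5 × 0.5667 = 17.7 + 3.684 = 21.384 cmH2O.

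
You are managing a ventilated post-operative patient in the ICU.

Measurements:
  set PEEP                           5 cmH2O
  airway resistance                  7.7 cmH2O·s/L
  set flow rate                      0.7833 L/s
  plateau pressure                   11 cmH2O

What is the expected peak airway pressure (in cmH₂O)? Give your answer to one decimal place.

PIP = Pplat + Raw × flow = 11 + 7.7 × 0.7833 = 11 + 6.031 = 17.031 cmH2O.

17.0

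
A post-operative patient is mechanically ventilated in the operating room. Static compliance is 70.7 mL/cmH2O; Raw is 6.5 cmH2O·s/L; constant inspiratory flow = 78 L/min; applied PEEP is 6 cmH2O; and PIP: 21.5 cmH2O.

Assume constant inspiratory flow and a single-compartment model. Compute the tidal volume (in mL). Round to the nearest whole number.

Flow: 78 L/min ÷ 60 = 1.3 L/s.
Equation of motion (constant flow): PIP = Vt/C + R·V̇ + PEEP.
Vt/C = PIP − R·V̇ − PEEP = 21.5 − 8.45 − 6 = 7.05 cmH2O.
Vt = C × 7.05 = 70.7 × 7.05 = 498.44 mL.

498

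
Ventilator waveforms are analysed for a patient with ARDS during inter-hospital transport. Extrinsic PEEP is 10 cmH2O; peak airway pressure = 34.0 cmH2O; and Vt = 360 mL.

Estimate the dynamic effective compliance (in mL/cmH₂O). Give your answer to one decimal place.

Dynamic compliance = Vt / (PIP − PEEP) = 360 / (34.0 − 10) = 360 / 24.0 = 15.0 mL/cmH2O.

15.0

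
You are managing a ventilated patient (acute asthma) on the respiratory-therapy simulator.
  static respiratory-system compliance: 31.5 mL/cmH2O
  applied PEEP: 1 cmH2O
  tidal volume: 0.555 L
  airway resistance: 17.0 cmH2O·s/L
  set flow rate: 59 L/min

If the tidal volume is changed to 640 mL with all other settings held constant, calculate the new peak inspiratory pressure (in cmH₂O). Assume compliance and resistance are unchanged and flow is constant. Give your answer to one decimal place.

Flow: 59 L/min ÷ 60 = 0.9833 L/s.
PIP = Vt/C + R·V̇ + PEEP (constant-flow equation of motion).
Only the elastic term changes: ΔPIP = ΔVt / C = (640 − 555) / 31.5 = 2.698 cmH2O.
Original PIP = 555/31.5 + 17.0×0.9833 + 1 = 35.335 cmH2O; new PIP = 35.335 + (2.698) = 38.033 cmH2O.

38.0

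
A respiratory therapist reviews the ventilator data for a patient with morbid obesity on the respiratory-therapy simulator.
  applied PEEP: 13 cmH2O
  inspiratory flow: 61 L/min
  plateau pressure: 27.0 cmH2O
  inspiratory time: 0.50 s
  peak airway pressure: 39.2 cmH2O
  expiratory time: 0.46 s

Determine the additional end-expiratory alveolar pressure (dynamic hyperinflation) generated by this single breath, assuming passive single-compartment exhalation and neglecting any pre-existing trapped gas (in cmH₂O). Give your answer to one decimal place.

Flow: 61 L/min ÷ 60 = 1.0167 L/s.
Vt = flow × Ti = 1.0167 L/s × 0.50 s × 1000 mL/L = 508.35 mL.
R = (PIP − Pplat)/V̇ = (39.2 − 27.0) / 1.0167 = 12.2/1.0167 = 12.0 cmH2O·s/L.
C = Vt/(Pplat − PEEP) = 508.35 / (27.0 − 13) = 508.35/14.0 = 36.311 mL/cmH2O.
τ = R × C = 12.0 × 0.03631 L/cmH2O = 0.4357 s.
Fraction remaining = e^(−Te/τ) = e^(−0.46/0.4357) = 0.3479; trapped volume = 508.35 × 0.3479 = 176.85 mL.
Additional alveolar pressure from trapping ≈ V_trapped / C = 176.85 / 36.311 = 4.87 cmH2O.

4.9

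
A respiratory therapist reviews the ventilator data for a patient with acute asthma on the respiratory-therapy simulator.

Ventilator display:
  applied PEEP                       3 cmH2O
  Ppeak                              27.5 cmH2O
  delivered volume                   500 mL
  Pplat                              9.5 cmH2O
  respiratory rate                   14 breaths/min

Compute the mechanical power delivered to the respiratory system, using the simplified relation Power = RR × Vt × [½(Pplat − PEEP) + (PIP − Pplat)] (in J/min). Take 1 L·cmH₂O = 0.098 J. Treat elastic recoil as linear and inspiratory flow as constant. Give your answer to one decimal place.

Per-breath work = Vt × [½(Pplat−PEEP) + (PIP−Pplat)] = 0.500 × [0.5×6.5 + 18.0] = 0.500 × 21.25 = 10.625 L·cmH2O.
Power = 14 × 10.625 = 148.75 L·cmH2O/min.
× 0.098 J/(L·cmH2O) → 14.578 J/min.

14.6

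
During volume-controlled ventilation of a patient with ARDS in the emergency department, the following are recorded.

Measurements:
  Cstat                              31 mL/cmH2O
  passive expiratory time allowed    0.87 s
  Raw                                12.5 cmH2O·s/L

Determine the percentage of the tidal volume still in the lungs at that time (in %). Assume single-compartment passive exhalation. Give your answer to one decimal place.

τ = R × C = 12.5 × 31 mL/cmH2O = 12.5 × 0.031 L/cmH2O = 0.3875 s.
Passive exhalation: V(t)/V₀ = e^(−t/τ) = e^(−0.87/0.3875) = 0.1059.
Fraction remaining = 0.1059 → 10.59%.

10.6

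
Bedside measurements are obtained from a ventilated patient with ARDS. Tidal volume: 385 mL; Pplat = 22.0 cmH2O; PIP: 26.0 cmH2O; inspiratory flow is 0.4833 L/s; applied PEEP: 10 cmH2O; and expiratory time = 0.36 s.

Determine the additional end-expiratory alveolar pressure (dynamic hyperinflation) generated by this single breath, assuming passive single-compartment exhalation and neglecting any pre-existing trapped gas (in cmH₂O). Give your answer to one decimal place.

R = (PIP − Pplat)/V̇ = (26.0 − 22.0) / 0.4833 = 4.0/0.4833 = 8.276 cmH2O·s/L.
C = Vt/(Pplat − PEEP) = 385.0 / (22.0 − 10) = 385.0/12.0 = 32.083 mL/cmH2O.
τ = R × C = 8.276 × 0.03208 L/cmH2O = 0.2655 s.
Fraction remaining = e^(−Te/τ) = e^(−0.36/0.2655) = 0.2577; trapped volume = 385.0 × 0.2577 = 99.215 mL.
Additional alveolar pressure from trapping ≈ V_trapped / C = 99.215 / 32.083 = 3.092 cmH2O.

3.1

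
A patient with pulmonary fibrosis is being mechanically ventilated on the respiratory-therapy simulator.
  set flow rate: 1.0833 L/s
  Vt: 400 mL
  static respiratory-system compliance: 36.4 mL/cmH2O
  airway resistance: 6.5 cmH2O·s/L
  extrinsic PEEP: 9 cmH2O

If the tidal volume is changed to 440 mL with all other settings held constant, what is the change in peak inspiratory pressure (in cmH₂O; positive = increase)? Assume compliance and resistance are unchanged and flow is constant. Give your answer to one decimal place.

1.1

PIP = Vt/C + R·V̇ + PEEP (constant-flow equation of motion).
Only the elastic term changes: ΔPIP = ΔVt / C = (440 − 400) / 36.4 = 1.099 cmH2O.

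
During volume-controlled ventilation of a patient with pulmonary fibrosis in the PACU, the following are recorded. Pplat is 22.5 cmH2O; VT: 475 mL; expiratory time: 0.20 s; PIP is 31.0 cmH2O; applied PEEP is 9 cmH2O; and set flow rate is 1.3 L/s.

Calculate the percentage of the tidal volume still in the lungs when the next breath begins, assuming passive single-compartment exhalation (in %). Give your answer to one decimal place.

41.9

R = (PIP − Pplat)/V̇ = (31.0 − 22.5) / 1.3 = 8.5/1.3 = 6.538 cmH2O·s/L.
C = Vt/(Pplat − PEEP) = 475.0 / (22.5 − 9) = 475.0/13.5 = 35.185 mL/cmH2O.
τ = R × C = 6.538 × 0.03519 L/cmH2O = 0.2301 s.
Fraction remaining at end-expiration = e^(−Te/τ) = e^(−0.20/0.2301) = 0.4193 → 41.93%.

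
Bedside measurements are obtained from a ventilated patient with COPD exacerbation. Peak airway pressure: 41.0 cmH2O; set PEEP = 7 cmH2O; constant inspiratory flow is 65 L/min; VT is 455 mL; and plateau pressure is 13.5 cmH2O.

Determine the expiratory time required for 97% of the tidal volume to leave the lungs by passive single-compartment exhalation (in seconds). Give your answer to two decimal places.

Flow: 65 L/min ÷ 60 = 1.0833 L/s.
R = (PIP − Pplat)/V̇ = (41.0 − 13.5) / 1.0833 = 27.5/1.0833 = 25.385 cmH2O·s/L.
C = Vt/(Pplat − PEEP) = 455.0 / (13.5 − 7) = 455.0/6.5 = 70.0 mL/cmH2O.
τ = R × C = 25.385 × 0.07 L/cmH2O = 1.777 s.
t = −τ·ln(1 − 0.97) = −1.777·ln(0.03) = 6.231 s.

6.23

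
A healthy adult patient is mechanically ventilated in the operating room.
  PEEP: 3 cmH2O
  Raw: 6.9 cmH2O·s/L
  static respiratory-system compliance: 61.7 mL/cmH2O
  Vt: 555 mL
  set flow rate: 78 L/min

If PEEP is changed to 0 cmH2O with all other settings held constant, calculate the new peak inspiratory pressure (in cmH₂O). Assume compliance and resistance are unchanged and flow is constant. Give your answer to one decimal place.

18.0

Flow: 78 L/min ÷ 60 = 1.3 L/s.
PIP = Vt/C + R·V̇ + PEEP (constant-flow equation of motion).
Only the baseline term changes: ΔPIP = ΔPEEP = 0 − 3 = -3.0 cmH2O.
Original PIP = 555/61.7 + 6.9×1.3 + 3 = 20.965 cmH2O; new PIP = 20.965 + (-3.0) = 17.965 cmH2O.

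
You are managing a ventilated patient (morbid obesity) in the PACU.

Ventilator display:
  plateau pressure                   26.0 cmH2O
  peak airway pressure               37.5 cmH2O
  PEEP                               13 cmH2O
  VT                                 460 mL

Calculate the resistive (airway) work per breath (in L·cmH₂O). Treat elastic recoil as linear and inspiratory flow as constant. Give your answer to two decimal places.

With constant inspiratory flow the resistive pressure is constant at PIP − Pplat = 37.5 − 26.0 = 11.5 cmH2O, so resistive work = 11.5 × 0.460 = 5.29 L·cmH2O.

5.29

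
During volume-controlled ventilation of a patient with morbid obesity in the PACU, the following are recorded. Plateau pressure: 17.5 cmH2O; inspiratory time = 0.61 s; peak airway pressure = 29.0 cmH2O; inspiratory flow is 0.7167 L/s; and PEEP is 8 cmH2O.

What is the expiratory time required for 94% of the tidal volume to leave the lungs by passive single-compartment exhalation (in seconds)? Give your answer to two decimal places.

Vt = flow × Ti = 0.7167 L/s × 0.61 s × 1000 mL/L = 437.19 mL.
R = (PIP − Pplat)/V̇ = (29.0 − 17.5) / 0.7167 = 11.5/0.7167 = 16.046 cmH2O·s/L.
C = Vt/(Pplat − PEEP) = 437.19 / (17.5 − 8) = 437.19/9.5 = 46.02 mL/cmH2O.
τ = R × C = 16.046 × 0.04602 L/cmH2O = 0.7384 s.
t = −τ·ln(1 − 0.94) = −0.7384·ln(0.06) = 2.077 s.

2.08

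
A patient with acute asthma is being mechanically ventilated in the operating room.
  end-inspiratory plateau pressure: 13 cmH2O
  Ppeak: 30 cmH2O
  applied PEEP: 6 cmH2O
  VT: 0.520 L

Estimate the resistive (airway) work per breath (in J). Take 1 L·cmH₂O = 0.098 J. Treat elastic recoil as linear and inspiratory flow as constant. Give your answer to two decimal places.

With constant inspiratory flow the resistive pressure is constant at PIP − Pplat = 30 − 13 = 17.0 cmH2O, so resistive work = 17.0 × 0.520 = 8.84 L·cmH2O.
× 0.098 J/(L·cmH2O) → 0.8663 J.

0.87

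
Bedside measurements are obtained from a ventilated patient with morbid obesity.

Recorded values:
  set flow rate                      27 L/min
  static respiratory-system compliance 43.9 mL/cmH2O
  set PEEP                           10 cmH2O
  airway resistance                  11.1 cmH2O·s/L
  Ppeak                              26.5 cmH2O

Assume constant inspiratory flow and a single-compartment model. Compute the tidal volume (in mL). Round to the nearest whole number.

Flow: 27 L/min ÷ 60 = 0.45 L/s.
Equation of motion (constant flow): PIP = Vt/C + R·V̇ + PEEP.
Vt/C = PIP − R·V̇ − PEEP = 26.5 − 4.995 − 10 = 11.505 cmH2O.
Vt = C × 11.505 = 43.9 × 11.505 = 505.07 mL.

505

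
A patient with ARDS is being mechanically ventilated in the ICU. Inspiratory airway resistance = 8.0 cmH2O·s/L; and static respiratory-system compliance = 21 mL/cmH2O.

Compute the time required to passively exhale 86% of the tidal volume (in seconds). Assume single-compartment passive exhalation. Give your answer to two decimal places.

0.33

τ = R × C = 8.0 × 21 mL/cmH2O = 8.0 × 0.021 L/cmH2O = 0.168 s.
Exhaled fraction f = 1 − e^(−t/τ) → t = −τ·ln(1 − f) = −0.168·ln(0.14) = 0.3303 s.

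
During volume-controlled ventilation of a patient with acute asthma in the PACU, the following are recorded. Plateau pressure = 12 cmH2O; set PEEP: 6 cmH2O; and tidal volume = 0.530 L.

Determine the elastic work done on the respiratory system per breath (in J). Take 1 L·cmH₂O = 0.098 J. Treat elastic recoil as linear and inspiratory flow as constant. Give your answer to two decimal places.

Elastic work ≈ ½ × (Pplat − PEEP) × Vt = 0.5 × (12 − 6) × 0.530 L = 0.5 × 6.0 × 0.530 = 1.59 L·cmH2O.
× 0.098 J/(L·cmH2O) → 0.1558 J.

0.16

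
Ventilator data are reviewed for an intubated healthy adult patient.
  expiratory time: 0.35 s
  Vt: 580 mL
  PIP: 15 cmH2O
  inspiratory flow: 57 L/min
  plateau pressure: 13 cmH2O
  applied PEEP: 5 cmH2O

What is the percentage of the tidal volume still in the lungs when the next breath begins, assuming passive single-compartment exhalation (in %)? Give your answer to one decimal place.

10.1

Flow: 57 L/min ÷ 60 = 0.95 L/s.
R = (PIP − Pplat)/V̇ = (15 − 13) / 0.95 = 2.0/0.95 = 2.105 cmH2O·s/L.
C = Vt/(Pplat − PEEP) = 580.0 / (13 − 5) = 580.0/8.0 = 72.5 mL/cmH2O.
τ = R × C = 2.105 × 0.0725 L/cmH2O = 0.1526 s.
Fraction remaining at end-expiration = e^(−Te/τ) = e^(−0.35/0.1526) = 0.1009 → 10.09%.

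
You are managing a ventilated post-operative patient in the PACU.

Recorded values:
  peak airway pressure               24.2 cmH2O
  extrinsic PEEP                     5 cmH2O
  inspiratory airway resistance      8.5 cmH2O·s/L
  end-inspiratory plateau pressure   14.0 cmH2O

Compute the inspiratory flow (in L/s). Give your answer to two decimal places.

1.20

flow = (PIP − Pplat) / Raw = 10.2 / 8.5 = 1.2 L/s.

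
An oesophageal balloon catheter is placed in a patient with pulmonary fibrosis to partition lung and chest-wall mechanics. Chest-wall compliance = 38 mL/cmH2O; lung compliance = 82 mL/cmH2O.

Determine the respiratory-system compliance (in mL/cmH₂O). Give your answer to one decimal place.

Lung and chest wall are elastances in series: 1/Crs = 1/CL + 1/Ccw.
1/Crs = 1/82 + 1/38 = 0.03851.
Crs = 25.967 mL/cmH2O.

26.0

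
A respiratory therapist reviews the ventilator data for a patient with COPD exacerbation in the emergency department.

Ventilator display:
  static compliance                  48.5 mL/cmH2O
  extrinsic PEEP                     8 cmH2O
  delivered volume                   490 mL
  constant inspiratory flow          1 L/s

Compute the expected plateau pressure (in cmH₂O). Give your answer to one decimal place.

Pplat = PEEP + Vt / Cstat = 8 + 490 / 48.5 = 8 + 10.103 = 18.103 cmH2O.

18.1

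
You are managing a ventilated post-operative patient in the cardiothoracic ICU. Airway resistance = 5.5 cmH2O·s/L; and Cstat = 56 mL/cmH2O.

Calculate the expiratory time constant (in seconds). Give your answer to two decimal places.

τ = R × C = 5.5 × 56 mL/cmH2O = 5.5 × 0.056 L/cmH2O = 0.308 s.

0.31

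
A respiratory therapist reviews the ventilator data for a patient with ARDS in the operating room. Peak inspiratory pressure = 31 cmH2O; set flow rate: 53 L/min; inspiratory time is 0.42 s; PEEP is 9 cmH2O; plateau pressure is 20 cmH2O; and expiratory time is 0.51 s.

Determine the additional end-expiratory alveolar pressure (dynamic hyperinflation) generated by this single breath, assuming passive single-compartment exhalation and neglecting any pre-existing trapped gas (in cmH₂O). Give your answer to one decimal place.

3.3

Flow: 53 L/min ÷ 60 = 0.8833 L/s.
Vt = flow × Ti = 0.8833 L/s × 0.42 s × 1000 mL/L = 370.99 mL.
R = (PIP − Pplat)/V̇ = (31 − 20) / 0.8833 = 11.0/0.8833 = 12.453 cmH2O·s/L.
C = Vt/(Pplat − PEEP) = 370.99 / (20 − 9) = 370.99/11.0 = 33.726 mL/cmH2O.
τ = R × C = 12.453 × 0.03373 L/cmH2O = 0.42 s.
Fraction remaining = e^(−Te/τ) = e^(−0.51/0.42) = 0.2969; trapped volume = 370.99 × 0.2969 = 110.15 mL.
Additional alveolar pressure from trapping ≈ V_trapped / C = 110.15 / 33.726 = 3.266 cmH2O.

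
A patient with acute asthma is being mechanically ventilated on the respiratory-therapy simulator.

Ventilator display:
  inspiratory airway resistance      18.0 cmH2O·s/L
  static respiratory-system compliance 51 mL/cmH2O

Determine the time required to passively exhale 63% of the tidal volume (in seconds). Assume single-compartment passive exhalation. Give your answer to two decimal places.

0.91

τ = R × C = 18.0 × 51 mL/cmH2O = 18.0 × 0.051 L/cmH2O = 0.918 s.
Exhaled fraction f = 1 − e^(−t/τ) → t = −τ·ln(1 − f) = −0.918·ln(0.37) = 0.9127 s.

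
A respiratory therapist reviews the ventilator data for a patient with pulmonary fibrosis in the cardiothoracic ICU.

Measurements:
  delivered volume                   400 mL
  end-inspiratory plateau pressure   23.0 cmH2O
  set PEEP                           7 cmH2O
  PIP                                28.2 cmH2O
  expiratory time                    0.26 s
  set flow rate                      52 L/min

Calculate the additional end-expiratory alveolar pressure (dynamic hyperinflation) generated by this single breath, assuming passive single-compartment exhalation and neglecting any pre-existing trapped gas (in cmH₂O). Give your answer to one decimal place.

2.8

Flow: 52 L/min ÷ 60 = 0.8667 L/s.
R = (PIP − Pplat)/V̇ = (28.2 − 23.0) / 0.8667 = 5.2/0.8667 = 6.0 cmH2O·s/L.
C = Vt/(Pplat − PEEP) = 400.0 / (23.0 − 7) = 400.0/16.0 = 25.0 mL/cmH2O.
τ = R × C = 6.0 × 0.025 L/cmH2O = 0.15 s.
Fraction remaining = e^(−Te/τ) = e^(−0.26/0.15) = 0.1767; trapped volume = 400.0 × 0.1767 = 70.68 mL.
Additional alveolar pressure from trapping ≈ V_trapped / C = 70.68 / 25.0 = 2.827 cmH2O.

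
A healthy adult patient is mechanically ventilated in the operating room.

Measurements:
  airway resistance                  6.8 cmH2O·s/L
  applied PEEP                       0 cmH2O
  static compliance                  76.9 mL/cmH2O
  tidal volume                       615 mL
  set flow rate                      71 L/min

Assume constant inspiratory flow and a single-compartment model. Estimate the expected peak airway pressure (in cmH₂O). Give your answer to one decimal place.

Flow: 71 L/min ÷ 60 = 1.1833 L/s.
Equation of motion (constant flow): PIP = Vt/C + R·V̇ + PEEP.
PIP = 615/76.9 + 6.8×1.1833 + 0 = 7.997 + 8.046 + 0 = 16.043 cmH2O.

16.0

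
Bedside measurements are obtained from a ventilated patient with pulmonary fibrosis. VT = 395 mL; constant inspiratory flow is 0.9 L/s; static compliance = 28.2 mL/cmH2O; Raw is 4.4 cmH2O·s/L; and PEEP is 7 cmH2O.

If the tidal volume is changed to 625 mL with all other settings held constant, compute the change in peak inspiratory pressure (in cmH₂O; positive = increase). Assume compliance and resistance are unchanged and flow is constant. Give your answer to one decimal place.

PIP = Vt/C + R·V̇ + PEEP (constant-flow equation of motion).
Only the elastic term changes: ΔPIP = ΔVt / C = (625 − 395) / 28.2 = 8.156 cmH2O.

8.2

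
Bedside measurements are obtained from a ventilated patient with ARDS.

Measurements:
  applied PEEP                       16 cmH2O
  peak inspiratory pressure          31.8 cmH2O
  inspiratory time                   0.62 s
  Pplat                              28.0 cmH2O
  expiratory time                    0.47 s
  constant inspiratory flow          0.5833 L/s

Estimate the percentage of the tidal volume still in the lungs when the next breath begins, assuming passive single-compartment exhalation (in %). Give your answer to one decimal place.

9.1

Vt = flow × Ti = 0.5833 L/s × 0.62 s × 1000 mL/L = 361.65 mL.
R = (PIP − Pplat)/V̇ = (31.8 − 28.0) / 0.5833 = 3.8/0.5833 = 6.515 cmH2O·s/L.
C = Vt/(Pplat − PEEP) = 361.65 / (28.0 − 16) = 361.65/12.0 = 30.138 mL/cmH2O.
τ = R × C = 6.515 × 0.03014 L/cmH2O = 0.1964 s.
Fraction remaining at end-expiration = e^(−Te/τ) = e^(−0.47/0.1964) = 0.09135 → 9.135%.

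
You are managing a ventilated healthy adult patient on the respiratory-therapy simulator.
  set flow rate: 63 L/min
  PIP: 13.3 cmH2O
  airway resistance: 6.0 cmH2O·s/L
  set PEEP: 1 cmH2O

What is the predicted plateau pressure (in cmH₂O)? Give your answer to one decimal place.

Flow: 63 L/min ÷ 60 = 1.05 L/s.
Pplat = PIP − Raw × flow = 13.3 − 6.0 × 1.05 = 13.3 − 6.3 = 7.0 cmH2O.

7.0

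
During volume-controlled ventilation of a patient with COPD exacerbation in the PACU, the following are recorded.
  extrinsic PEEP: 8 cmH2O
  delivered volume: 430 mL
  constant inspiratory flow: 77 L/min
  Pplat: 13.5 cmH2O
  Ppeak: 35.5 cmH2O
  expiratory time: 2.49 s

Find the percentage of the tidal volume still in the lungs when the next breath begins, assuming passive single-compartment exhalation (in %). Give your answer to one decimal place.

Flow: 77 L/min ÷ 60 = 1.2833 L/s.
R = (PIP − Pplat)/V̇ = (35.5 − 13.5) / 1.2833 = 22.0/1.2833 = 17.143 cmH2O·s/L.
C = Vt/(Pplat − PEEP) = 430.0 / (13.5 − 8) = 430.0/5.5 = 78.182 mL/cmH2O.
τ = R × C = 17.143 × 0.07818 L/cmH2O = 1.34 s.
Fraction remaining at end-expiration = e^(−Te/τ) = e^(−2.49/1.34) = 0.156 → 15.6%.

15.6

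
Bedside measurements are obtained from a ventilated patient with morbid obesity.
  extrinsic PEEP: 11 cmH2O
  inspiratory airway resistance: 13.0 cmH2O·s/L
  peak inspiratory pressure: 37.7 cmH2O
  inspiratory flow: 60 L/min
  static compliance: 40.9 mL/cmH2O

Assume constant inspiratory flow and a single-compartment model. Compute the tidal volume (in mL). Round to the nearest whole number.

Flow: 60 L/min ÷ 60 = 1 L/s.
Equation of motion (constant flow): PIP = Vt/C + R·V̇ + PEEP.
Vt/C = PIP − R·V̇ − PEEP = 37.7 − 13.0 − 11 = 13.7 cmH2O.
Vt = C × 13.7 = 40.9 × 13.7 = 560.33 mL.

560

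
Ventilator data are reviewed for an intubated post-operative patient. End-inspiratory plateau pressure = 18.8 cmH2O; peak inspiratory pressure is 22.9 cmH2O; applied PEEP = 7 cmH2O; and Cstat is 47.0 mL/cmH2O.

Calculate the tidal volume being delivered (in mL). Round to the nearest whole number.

Vt = Cstat × (Pplat − PEEP) = 47.0 × (18.8 − 7) = 47.0 × 11.8 = 554.6 mL.

555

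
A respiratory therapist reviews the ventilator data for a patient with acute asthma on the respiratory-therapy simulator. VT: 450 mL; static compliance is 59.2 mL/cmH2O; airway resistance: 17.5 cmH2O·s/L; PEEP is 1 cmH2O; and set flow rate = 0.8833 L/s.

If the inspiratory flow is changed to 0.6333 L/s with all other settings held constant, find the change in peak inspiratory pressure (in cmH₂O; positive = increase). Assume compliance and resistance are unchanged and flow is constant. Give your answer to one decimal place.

PIP = Vt/C + R·V̇ + PEEP (constant-flow equation of motion).
Only the resistive term changes: ΔPIP = R × ΔV̇ = 17.5 × (0.6333 − 0.8833) = 17.5 × -0.25 = -4.375 cmH2O.

-4.4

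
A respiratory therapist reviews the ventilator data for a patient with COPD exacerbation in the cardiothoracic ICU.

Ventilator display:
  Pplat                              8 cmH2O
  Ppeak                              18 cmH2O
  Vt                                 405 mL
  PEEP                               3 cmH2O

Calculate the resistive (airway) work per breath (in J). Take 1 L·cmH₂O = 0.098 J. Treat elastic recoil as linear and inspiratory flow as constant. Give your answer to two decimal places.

0.40

With constant inspiratory flow the resistive pressure is constant at PIP − Pplat = 18 − 8 = 10.0 cmH2O, so resistive work = 10.0 × 0.405 = 4.05 L·cmH2O.
× 0.098 J/(L·cmH2O) → 0.3969 J.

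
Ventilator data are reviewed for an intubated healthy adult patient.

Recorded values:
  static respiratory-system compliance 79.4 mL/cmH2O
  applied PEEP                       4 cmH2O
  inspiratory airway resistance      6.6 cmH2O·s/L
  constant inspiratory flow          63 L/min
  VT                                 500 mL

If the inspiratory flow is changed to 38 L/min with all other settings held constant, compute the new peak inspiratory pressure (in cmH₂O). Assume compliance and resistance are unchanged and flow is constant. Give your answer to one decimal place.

Flow: 63 L/min ÷ 60 = 1.05 L/s.
New flow: 38 L/min ÷ 60 = 0.6333 L/s.
PIP = Vt/C + R·V̇ + PEEP (constant-flow equation of motion).
Only the resistive term changes: ΔPIP = R × ΔV̇ = 6.6 × (0.6333 − 1.05) = 6.6 × -0.4167 = -2.75 cmH2O.
Original PIP = 500/79.4 + 6.6×1.05 + 4 = 17.227 cmH2O; new PIP = 17.227 + (-2.75) = 14.477 cmH2O.

14.5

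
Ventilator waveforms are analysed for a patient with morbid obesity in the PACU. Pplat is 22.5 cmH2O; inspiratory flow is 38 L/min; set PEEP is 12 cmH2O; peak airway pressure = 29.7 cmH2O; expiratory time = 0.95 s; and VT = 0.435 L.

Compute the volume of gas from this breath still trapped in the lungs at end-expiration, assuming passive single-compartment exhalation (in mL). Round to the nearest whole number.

Flow: 38 L/min ÷ 60 = 0.6333 L/s.
R = (PIP − Pplat)/V̇ = (29.7 − 22.5) / 0.6333 = 7.2/0.6333 = 11.369 cmH2O·s/L.
C = Vt/(Pplat − PEEP) = 435.0 / (22.5 − 12) = 435.0/10.5 = 41.429 mL/cmH2O.
τ = R × C = 11.369 × 0.04143 L/cmH2O = 0.471 s.
Fraction remaining = e^(−Te/τ) = e^(−0.95/0.471) = 0.1331.
Trapped volume = 435.0 × 0.1331 = 57.899 mL.

58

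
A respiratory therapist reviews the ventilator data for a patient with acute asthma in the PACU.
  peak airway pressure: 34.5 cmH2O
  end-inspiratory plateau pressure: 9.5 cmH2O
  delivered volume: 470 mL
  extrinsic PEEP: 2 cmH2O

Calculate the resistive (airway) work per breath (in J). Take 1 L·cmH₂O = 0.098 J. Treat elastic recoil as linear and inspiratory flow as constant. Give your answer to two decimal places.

1.15

With constant inspiratory flow the resistive pressure is constant at PIP − Pplat = 34.5 − 9.5 = 25.0 cmH2O, so resistive work = 25.0 × 0.470 = 11.75 L·cmH2O.
× 0.098 J/(L·cmH2O) → 1.152 J.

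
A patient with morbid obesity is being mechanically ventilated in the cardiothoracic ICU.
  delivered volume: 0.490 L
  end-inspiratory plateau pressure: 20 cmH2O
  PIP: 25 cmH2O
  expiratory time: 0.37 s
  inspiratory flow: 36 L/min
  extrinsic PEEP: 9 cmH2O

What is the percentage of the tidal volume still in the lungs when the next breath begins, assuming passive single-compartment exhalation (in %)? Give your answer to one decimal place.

Flow: 36 L/min ÷ 60 = 0.6 L/s.
R = (PIP − Pplat)/V̇ = (25 − 20) / 0.6 = 5.0/0.6 = 8.333 cmH2O·s/L.
C = Vt/(Pplat − PEEP) = 490.0 / (20 − 9) = 490.0/11.0 = 44.545 mL/cmH2O.
τ = R × C = 8.333 × 0.04455 L/cmH2O = 0.3712 s.
Fraction remaining at end-expiration = e^(−Te/τ) = e^(−0.37/0.3712) = 0.3691 → 36.91%.

36.9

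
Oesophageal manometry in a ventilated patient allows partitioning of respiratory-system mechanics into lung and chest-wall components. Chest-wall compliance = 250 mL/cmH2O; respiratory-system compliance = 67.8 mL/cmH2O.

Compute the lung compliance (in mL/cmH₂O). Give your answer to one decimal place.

93.0

1/CL = 1/Crs − 1/Ccw.
1/CL = 1/67.8 − 1/250 = 0.01075.
CL = 93.023 mL/cmH2O.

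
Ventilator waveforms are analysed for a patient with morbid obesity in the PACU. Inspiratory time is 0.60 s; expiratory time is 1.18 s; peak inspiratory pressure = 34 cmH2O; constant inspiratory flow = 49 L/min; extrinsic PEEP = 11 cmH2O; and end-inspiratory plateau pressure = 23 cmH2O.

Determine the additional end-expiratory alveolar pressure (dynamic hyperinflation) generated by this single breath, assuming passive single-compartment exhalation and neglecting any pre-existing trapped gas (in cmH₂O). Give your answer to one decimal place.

1.4

Flow: 49 L/min ÷ 60 = 0.8167 L/s.
Vt = flow × Ti = 0.8167 L/s × 0.60 s × 1000 mL/L = 490.02 mL.
R = (PIP − Pplat)/V̇ = (34 − 23) / 0.8167 = 11.0/0.8167 = 13.469 cmH2O·s/L.
C = Vt/(Pplat − PEEP) = 490.02 / (23 − 11) = 490.02/12.0 = 40.835 mL/cmH2O.
τ = R × C = 13.469 × 0.04084 L/cmH2O = 0.5501 s.
Fraction remaining = e^(−Te/τ) = e^(−1.18/0.5501) = 0.1171; trapped volume = 490.02 × 0.1171 = 57.381 mL.
Additional alveolar pressure from trapping ≈ V_trapped / C = 57.381 / 40.835 = 1.405 cmH2O.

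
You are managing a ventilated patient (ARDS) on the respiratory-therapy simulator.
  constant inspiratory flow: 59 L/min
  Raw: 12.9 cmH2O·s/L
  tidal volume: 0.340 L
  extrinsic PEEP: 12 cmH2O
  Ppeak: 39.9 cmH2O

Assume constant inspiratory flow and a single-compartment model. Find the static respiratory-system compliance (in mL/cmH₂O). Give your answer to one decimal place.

22.3

Flow: 59 L/min ÷ 60 = 0.9833 L/s.
Equation of motion (constant flow): PIP = Vt/C + R·V̇ + PEEP.
Vt/C = PIP − R·V̇ − PEEP = 39.9 − 12.9×0.9833 − 12 = 39.9 − 12.685 − 12 = 15.215 cmH2O.
C = Vt / 15.215 = 340 / 15.215 = 22.346 mL/cmH2O.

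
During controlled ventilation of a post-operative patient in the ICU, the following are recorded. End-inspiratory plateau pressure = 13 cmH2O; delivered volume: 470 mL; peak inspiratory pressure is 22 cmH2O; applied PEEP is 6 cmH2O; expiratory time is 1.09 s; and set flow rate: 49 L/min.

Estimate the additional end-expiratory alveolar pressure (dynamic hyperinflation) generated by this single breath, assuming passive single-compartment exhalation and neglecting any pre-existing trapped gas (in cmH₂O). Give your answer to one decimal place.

Flow: 49 L/min ÷ 60 = 0.8167 L/s.
R = (PIP − Pplat)/V̇ = (22 − 13) / 0.8167 = 9.0/0.8167 = 11.02 cmH2O·s/L.
C = Vt/(Pplat − PEEP) = 470.0 / (13 − 6) = 470.0/7.0 = 67.143 mL/cmH2O.
τ = R × C = 11.02 × 0.06714 L/cmH2O = 0.7399 s.
Fraction remaining = e^(−Te/τ) = e^(−1.09/0.7399) = 0.2292; trapped volume = 470.0 × 0.2292 = 107.72 mL.
Additional alveolar pressure from trapping ≈ V_trapped / C = 107.72 / 67.143 = 1.604 cmH2O.

1.6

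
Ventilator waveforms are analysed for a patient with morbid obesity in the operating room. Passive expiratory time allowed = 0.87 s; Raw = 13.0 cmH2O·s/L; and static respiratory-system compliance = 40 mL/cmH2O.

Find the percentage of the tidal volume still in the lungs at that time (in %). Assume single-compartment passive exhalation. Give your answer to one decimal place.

18.8

τ = R × C = 13.0 × 40 mL/cmH2O = 13.0 × 0.040 L/cmH2O = 0.52 s.
Passive exhalation: V(t)/V₀ = e^(−t/τ) = e^(−0.87/0.52) = 0.1877.
Fraction remaining = 0.1877 → 18.77%.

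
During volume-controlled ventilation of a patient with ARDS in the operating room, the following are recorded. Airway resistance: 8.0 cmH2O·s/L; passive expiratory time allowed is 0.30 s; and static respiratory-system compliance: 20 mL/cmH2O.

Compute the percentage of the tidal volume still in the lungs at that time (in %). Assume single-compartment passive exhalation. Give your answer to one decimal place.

τ = R × C = 8.0 × 20 mL/cmH2O = 8.0 × 0.020 L/cmH2O = 0.16 s.
Passive exhalation: V(t)/V₀ = e^(−t/τ) = e^(−0.30/0.16) = 0.1534.
Fraction remaining = 0.1534 → 15.34%.

15.3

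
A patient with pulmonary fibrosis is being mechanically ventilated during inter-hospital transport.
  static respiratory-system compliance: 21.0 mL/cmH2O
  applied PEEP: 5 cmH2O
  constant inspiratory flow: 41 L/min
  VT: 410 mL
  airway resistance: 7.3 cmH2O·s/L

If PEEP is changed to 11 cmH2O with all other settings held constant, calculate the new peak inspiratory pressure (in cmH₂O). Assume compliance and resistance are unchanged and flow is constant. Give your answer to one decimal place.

35.5

Flow: 41 L/min ÷ 60 = 0.6833 L/s.
PIP = Vt/C + R·V̇ + PEEP (constant-flow equation of motion).
Only the baseline term changes: ΔPIP = ΔPEEP = 11 − 5 = 6.0 cmH2O.
Original PIP = 410/21.0 + 7.3×0.6833 + 5 = 29.512 cmH2O; new PIP = 29.512 + (6.0) = 35.512 cmH2O.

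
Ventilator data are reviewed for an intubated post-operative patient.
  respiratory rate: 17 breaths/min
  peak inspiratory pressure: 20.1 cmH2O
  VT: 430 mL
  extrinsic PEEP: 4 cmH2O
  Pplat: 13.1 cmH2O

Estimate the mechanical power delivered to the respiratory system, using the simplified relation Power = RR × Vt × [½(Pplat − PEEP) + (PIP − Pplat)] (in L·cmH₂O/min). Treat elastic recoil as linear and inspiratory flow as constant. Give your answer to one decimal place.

Per-breath work = Vt × [½(Pplat−PEEP) + (PIP−Pplat)] = 0.430 × [0.5×9.1 + 7.0] = 0.430 × 11.55 = 4.967 L·cmH2O.
Power = 17 × 4.967 = 84.439 L·cmH2O/min.

84.4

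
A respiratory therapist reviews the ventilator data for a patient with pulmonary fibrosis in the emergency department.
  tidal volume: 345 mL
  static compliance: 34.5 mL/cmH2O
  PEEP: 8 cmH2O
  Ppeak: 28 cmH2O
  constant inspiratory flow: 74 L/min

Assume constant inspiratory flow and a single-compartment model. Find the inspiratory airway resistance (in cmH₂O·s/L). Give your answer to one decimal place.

Flow: 74 L/min ÷ 60 = 1.2333 L/s.
Equation of motion (constant flow): PIP = Vt/C + R·V̇ + PEEP.
R·V̇ = PIP − Vt/C − PEEP = 28 − 345/34.5 − 8 = 28 − 10.0 − 8 = 10.0 cmH2O.
R = 10.0 / 1.2333 = 8.108 cmH2O·s/L.

8.1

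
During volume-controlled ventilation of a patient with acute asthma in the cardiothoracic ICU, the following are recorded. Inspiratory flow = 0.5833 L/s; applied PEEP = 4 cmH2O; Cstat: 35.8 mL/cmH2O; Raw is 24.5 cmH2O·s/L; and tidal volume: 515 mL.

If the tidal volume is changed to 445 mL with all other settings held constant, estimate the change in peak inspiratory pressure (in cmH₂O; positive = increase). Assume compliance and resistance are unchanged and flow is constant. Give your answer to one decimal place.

-2.0

PIP = Vt/C + R·V̇ + PEEP (constant-flow equation of motion).
Only the elastic term changes: ΔPIP = ΔVt / C = (445 − 515) / 35.8 = -1.955 cmH2O.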